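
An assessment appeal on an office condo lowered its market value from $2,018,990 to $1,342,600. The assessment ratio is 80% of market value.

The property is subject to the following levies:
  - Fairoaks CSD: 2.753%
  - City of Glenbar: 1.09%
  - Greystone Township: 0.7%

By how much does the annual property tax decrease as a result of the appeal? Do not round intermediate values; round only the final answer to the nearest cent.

Old assessed value = $2,018,990 × 0.8 = $1,615,192
New assessed value = $1,342,600 × 0.8 = $1,074,080
Combined rate = 0.02753 + 0.0109 + 0.007 = 0.04543
Old tax = $1,615,192 × 0.04543 = $73,378.17256
New tax = $1,074,080 × 0.04543 = $48,795.4544
Reduction = $73,378.17256 − $48,795.4544 = $24,582.71816

$24,582.72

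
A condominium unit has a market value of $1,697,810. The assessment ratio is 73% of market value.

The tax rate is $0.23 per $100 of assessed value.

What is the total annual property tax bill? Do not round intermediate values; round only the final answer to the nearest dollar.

Assessed value = $1,697,810 × 0.73 = $1,239,401.3
Tax = $1,239,401.3 × 0.0023 = $2,850.62299

$2,851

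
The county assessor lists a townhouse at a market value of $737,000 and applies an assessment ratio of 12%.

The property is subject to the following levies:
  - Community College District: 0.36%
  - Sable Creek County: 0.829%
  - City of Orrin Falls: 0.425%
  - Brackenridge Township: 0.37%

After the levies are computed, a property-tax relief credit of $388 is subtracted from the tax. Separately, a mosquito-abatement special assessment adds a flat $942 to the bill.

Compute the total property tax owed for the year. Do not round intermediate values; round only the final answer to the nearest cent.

$2,308.65

Assessed value = $737,000 × 0.12 = $88,440
Community College District: $88,440 × 0.0036 = $318.384
Sable Creek County: $88,440 × 0.00829 = $733.1676
City of Orrin Falls: $88,440 × 0.00425 = $375.87
Brackenridge Township: $88,440 × 0.0037 = $327.228
Levies subtotal = $1,754.6496
After credit = $1,754.6496 − $388 = $1,366.6496
Total = $1,366.6496 + $942 = $2,308.6496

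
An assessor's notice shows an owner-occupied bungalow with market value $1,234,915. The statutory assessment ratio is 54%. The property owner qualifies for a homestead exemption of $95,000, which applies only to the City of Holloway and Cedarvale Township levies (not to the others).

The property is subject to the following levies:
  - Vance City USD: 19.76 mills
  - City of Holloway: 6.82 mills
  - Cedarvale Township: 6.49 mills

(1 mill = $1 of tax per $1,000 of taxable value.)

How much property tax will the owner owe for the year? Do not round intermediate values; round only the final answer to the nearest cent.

$20,788.42

Assessed value = $1,234,915 × 0.54 = $666,854.1
Vance City USD: $666,854.1 × 0.01976 = $13,177.037016
City of Holloway: ($666,854.1 − $95,000) × 0.00682 = $571,854.1 × 0.00682 = $3,900.044962
Cedarvale Township: ($666,854.1 − $95,000) × 0.00649 = $571,854.1 × 0.00649 = $3,711.333109
Total = $20,788.415087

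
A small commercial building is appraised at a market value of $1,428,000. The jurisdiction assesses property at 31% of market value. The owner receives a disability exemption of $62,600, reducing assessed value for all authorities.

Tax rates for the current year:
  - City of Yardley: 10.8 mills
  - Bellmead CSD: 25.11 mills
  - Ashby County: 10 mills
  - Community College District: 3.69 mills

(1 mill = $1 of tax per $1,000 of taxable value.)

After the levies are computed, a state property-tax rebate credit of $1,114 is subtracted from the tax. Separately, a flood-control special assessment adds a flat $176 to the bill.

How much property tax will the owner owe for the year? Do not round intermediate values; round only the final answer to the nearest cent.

Assessed value = $1,428,000 × 0.31 = $442,680
Taxable value = $442,680 − $62,600 = $380,080
City of Yardley: $380,080 × 0.0108 = $4,104.864
Bellmead CSD: $380,080 × 0.02511 = $9,543.8088
Ashby County: $380,080 × 0.01 = $3,800.8
Community College District: $380,080 × 0.00369 = $1,402.4952
Levies subtotal = $18,851.968
After credit = $18,851.968 − $1,114 = $17,737.968
Total = $17,737.968 + $176 = $17,913.968

$17,913.97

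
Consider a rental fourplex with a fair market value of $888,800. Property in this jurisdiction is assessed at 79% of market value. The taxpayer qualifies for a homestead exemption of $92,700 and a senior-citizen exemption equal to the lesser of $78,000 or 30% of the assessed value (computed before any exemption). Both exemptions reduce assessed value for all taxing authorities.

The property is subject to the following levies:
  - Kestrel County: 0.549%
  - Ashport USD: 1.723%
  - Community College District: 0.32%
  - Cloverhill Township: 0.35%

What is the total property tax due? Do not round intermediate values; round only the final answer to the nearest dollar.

$15,635

Assessed value = $888,800 × 0.79 = $702,152
Senior-citizen exemption = min($78,000, 30% × $702,152) = min($78,000, $210,645.6) = $78,000 (dollar cap binds)
Taxable value = $702,152 − $92,700 − $78,000 = $531,452
Kestrel County: $531,452 × 0.00549 = $2,917.67148
Ashport USD: $531,452 × 0.01723 = $9,156.91796
Community College District: $531,452 × 0.0032 = $1,700.6464
Cloverhill Township: $531,452 × 0.0035 = $1,860.082
Total = $15,635.31784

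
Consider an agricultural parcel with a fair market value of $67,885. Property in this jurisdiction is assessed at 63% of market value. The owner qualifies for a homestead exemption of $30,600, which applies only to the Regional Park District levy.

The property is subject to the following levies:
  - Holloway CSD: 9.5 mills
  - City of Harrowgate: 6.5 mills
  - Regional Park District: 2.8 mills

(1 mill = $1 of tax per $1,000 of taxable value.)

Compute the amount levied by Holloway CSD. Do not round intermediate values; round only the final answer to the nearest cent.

$406.29

Assessed value = $67,885 × 0.63 = $42,767.55
Holloway CSD taxable value = $42,767.55 (exemption does not apply)
Holloway CSD levy = $42,767.55 × 0.0095 = $406.291725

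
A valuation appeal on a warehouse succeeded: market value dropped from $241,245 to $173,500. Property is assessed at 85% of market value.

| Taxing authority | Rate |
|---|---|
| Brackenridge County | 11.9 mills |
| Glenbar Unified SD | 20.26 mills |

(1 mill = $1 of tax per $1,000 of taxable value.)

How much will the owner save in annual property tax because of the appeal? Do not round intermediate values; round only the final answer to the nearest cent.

Old assessed value = $241,245 × 0.85 = $205,058.25
New assessed value = $173,500 × 0.85 = $147,475
Combined rate = 0.0119 + 0.02026 = 0.03216
Old tax = $205,058.25 × 0.03216 = $6,594.67332
New tax = $147,475 × 0.03216 = $4,742.796
Reduction = $6,594.67332 − $4,742.796 = $1,851.87732

$1,851.88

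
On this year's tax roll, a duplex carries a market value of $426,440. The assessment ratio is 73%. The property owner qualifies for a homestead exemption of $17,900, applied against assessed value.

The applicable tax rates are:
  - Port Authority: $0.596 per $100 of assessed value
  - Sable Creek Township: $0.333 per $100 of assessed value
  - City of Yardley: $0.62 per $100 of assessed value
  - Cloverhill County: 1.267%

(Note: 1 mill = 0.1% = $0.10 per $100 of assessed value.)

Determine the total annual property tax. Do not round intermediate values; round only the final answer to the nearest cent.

Assessed value = $426,440 × 0.73 = $311,301.2
Taxable value = $311,301.2 − $17,900 = $293,401.2
Port Authority: $293,401.2 × 0.00596 = $1,748.671152
Sable Creek Township: $293,401.2 × 0.00333 = $977.025996
City of Yardley: $293,401.2 × 0.0062 = $1,819.08744
Cloverhill County: $293,401.2 × 0.01267 = $3,717.393204
Total = $8,262.177792

$8,262.18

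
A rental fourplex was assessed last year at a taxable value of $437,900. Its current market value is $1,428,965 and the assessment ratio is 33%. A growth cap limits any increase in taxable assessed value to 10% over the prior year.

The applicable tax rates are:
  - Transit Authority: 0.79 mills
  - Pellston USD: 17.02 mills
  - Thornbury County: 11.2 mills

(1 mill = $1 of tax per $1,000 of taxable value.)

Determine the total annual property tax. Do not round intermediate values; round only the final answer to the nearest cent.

$13,679.91

Uncapped assessed value = $1,428,965 × 0.33 = $471,558.45
Cap limit = $437,900 × 1.1 = $481,690
Taxable assessed value = min($471,558.45, $481,690) = $471,558.45 (cap does not bind)
Transit Authority: $471,558.45 × 0.00079 = $372.5311755
Pellston USD: $471,558.45 × 0.01702 = $8,025.924819
Thornbury County: $471,558.45 × 0.0112 = $5,281.45464
Total = $13,679.9106345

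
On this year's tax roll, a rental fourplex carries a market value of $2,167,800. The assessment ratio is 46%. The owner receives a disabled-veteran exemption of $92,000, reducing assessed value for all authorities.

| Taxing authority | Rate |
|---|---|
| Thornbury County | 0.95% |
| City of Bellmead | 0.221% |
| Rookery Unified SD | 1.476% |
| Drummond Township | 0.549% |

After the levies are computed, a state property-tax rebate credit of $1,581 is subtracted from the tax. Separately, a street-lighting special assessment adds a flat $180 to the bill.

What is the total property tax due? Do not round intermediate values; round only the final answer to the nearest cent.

$27,528.81

Assessed value = $2,167,800 × 0.46 = $997,188
Taxable value = $997,188 − $92,000 = $905,188
Thornbury County: $905,188 × 0.0095 = $8,599.286
City of Bellmead: $905,188 × 0.00221 = $2,000.46548
Rookery Unified SD: $905,188 × 0.01476 = $13,360.57488
Drummond Township: $905,188 × 0.00549 = $4,969.48212
Levies subtotal = $28,929.80848
After credit = $28,929.80848 − $1,581 = $27,348.80848
Total = $27,348.80848 + $180 = $27,528.80848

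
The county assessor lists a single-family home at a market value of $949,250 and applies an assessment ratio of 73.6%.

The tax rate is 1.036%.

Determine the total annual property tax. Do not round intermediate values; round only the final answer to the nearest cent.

Assessed value = $949,250 × 0.736 = $698,648
Tax = $698,648 × 0.01036 = $7,237.99328

$7,237.99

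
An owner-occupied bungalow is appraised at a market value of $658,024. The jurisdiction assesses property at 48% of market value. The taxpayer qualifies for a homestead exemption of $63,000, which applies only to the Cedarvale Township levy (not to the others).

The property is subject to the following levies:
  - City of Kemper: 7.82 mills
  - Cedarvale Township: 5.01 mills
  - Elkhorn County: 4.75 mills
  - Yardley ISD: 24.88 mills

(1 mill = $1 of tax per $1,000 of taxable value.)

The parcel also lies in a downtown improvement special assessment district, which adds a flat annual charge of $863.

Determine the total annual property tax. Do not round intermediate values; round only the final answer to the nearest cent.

$13,958.43

Assessed value = $658,024 × 0.48 = $315,851.52
City of Kemper: $315,851.52 × 0.00782 = $2,469.9588864
Cedarvale Township: ($315,851.52 − $63,000) × 0.00501 = $252,851.52 × 0.00501 = $1,266.7861152
Elkhorn County: $315,851.52 × 0.00475 = $1,500.29472
Yardley ISD: $315,851.52 × 0.02488 = $7,858.3858176
Levies subtotal = $13,095.4255392
Total = $13,095.4255392 + $863 = $13,958.4255392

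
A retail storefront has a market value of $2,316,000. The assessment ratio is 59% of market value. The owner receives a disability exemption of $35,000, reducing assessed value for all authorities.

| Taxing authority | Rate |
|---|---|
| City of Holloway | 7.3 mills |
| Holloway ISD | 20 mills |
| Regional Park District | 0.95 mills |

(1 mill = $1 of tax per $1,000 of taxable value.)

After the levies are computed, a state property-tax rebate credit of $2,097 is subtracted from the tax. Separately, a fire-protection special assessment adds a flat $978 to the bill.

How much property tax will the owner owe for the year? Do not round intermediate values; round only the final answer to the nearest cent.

Assessed value = $2,316,000 × 0.59 = $1,366,440
Taxable value = $1,366,440 − $35,000 = $1,331,440
City of Holloway: $1,331,440 × 0.0073 = $9,719.512
Holloway ISD: $1,331,440 × 0.02 = $26,628.8
Regional Park District: $1,331,440 × 0.00095 = $1,264.868
Levies subtotal = $37,613.18
After credit = $37,613.18 − $2,097 = $35,516.18
Total = $35,516.18 + $978 = $36,494.18

$36,494.18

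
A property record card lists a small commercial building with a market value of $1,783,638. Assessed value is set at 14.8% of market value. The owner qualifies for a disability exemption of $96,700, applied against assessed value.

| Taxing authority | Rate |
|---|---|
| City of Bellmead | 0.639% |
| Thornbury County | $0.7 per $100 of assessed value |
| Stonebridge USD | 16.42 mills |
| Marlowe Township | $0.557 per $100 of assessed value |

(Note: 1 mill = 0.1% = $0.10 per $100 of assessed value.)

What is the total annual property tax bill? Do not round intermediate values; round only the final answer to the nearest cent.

$5,918.31

Assessed value = $1,783,638 × 0.148 = $263,978.424
Taxable value = $263,978.424 − $96,700 = $167,278.424
City of Bellmead: $167,278.424 × 0.00639 = $1,068.90912936
Thornbury County: $167,278.424 × 0.007 = $1,170.948968
Stonebridge USD: $167,278.424 × 0.01642 = $2,746.71172208
Marlowe Township: $167,278.424 × 0.00557 = $931.74082168
Total = $5,918.31064112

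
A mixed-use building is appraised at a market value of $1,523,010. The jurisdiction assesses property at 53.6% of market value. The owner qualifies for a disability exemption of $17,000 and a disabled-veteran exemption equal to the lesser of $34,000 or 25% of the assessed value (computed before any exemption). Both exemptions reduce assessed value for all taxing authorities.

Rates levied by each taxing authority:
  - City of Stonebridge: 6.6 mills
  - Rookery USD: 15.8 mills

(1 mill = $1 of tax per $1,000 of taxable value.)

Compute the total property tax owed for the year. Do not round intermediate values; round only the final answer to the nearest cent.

$17,143.47

Assessed value = $1,523,010 × 0.536 = $816,333.36
Disabled-veteran exemption = min($34,000, 25% × $816,333.36) = min($34,000, $204,083.34) = $34,000 (dollar cap binds)
Taxable value = $816,333.36 − $17,000 − $34,000 = $765,333.36
City of Stonebridge: $765,333.36 × 0.0066 = $5,051.200176
Rookery USD: $765,333.36 × 0.0158 = $12,092.267088
Total = $17,143.467264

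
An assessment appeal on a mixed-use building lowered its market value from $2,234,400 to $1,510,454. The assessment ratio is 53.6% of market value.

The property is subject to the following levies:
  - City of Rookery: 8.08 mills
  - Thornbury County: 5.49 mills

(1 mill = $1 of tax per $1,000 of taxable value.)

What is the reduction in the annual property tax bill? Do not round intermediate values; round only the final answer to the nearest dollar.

Old assessed value = $2,234,400 × 0.536 = $1,197,638.4
New assessed value = $1,510,454 × 0.536 = $809,603.344
Combined rate = 0.00808 + 0.00549 = 0.01357
Old tax = $1,197,638.4 × 0.01357 = $16,251.953088
New tax = $809,603.344 × 0.01357 = $10,986.31737808
Reduction = $16,251.953088 − $10,986.31737808 = $5,265.63570992

$5,266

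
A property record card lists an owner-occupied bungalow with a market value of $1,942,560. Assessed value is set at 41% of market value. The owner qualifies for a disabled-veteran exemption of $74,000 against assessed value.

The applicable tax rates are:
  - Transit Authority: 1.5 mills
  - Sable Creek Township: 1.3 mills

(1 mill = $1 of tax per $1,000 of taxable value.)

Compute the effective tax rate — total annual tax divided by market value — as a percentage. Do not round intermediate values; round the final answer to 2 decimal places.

0.10%

Assessed value = $1,942,560 × 0.41 = $796,449.6
Taxable value = $796,449.6 − $74,000 = $722,449.6
Transit Authority: $722,449.6 × 0.0015 = $1,083.6744
Sable Creek Township: $722,449.6 × 0.0013 = $939.18448
Total tax = $2,022.85888
Effective rate = $2,022.85888 ÷ $1,942,560 = 0.10% of market value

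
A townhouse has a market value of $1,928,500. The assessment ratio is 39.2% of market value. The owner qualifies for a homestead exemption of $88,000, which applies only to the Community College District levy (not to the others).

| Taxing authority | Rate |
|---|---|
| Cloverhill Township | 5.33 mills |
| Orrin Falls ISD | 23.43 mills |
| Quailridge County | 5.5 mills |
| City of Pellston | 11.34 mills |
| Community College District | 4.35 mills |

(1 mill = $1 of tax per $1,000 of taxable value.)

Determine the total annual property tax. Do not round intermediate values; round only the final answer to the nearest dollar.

Assessed value = $1,928,500 × 0.392 = $755,972
Cloverhill Township: $755,972 × 0.00533 = $4,029.33076
Orrin Falls ISD: $755,972 × 0.02343 = $17,712.42396
Quailridge County: $755,972 × 0.0055 = $4,157.846
City of Pellston: $755,972 × 0.01134 = $8,572.72248
Community College District: ($755,972 − $88,000) × 0.00435 = $667,972 × 0.00435 = $2,905.6782
Total = $37,378.0014

$37,378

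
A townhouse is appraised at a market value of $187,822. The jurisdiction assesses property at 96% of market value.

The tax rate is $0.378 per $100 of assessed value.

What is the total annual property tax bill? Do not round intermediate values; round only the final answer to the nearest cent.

$681.57

Assessed value = $187,822 × 0.96 = $180,309.12
Tax = $180,309.12 × 0.00378 = $681.5684736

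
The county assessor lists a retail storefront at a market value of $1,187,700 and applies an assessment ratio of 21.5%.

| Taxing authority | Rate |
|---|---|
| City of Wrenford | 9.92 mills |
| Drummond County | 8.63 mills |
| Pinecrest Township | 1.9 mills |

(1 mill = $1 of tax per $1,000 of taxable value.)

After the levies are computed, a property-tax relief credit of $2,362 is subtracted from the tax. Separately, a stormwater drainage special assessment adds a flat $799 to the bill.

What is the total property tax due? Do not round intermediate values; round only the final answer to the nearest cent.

$3,659.02

Assessed value = $1,187,700 × 0.215 = $255,355.5
City of Wrenford: $255,355.5 × 0.00992 = $2,533.12656
Drummond County: $255,355.5 × 0.00863 = $2,203.717965
Pinecrest Township: $255,355.5 × 0.0019 = $485.17545
Levies subtotal = $5,222.019975
After credit = $5,222.019975 − $2,362 = $2,860.019975
Total = $2,860.019975 + $799 = $3,659.019975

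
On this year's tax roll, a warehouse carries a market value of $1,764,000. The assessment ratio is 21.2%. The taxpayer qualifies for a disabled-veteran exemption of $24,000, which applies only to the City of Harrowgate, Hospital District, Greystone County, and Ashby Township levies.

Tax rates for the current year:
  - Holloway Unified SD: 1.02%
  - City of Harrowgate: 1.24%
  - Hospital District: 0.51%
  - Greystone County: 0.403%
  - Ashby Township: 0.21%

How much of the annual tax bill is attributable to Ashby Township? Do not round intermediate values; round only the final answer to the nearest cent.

$734.93

Assessed value = $1,764,000 × 0.212 = $373,968
Ashby Township taxable value = $373,968 − $24,000 = $349,968
Ashby Township levy = $349,968 × 0.0021 = $734.9328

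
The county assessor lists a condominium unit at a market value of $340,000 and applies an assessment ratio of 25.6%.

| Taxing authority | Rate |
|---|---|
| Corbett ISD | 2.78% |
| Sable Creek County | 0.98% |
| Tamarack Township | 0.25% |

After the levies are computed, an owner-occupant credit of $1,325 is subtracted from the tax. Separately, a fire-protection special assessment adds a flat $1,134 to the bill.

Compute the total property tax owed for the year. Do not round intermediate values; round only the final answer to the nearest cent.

Assessed value = $340,000 × 0.256 = $87,040
Corbett ISD: $87,040 × 0.0278 = $2,419.712
Sable Creek County: $87,040 × 0.0098 = $852.992
Tamarack Township: $87,040 × 0.0025 = $217.6
Levies subtotal = $3,490.304
After credit = $3,490.304 − $1,325 = $2,165.304
Total = $2,165.304 + $1,134 = $3,299.304

$3,299.30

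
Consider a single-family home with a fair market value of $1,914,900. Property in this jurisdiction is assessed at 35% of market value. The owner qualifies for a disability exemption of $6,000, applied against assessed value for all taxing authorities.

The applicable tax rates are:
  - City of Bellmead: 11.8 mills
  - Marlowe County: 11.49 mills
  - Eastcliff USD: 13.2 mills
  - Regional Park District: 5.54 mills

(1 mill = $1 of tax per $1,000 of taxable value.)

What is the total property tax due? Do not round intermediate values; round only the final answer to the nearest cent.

Assessed value = $1,914,900 × 0.35 = $670,215
Taxable value = $670,215 − $6,000 = $664,215
City of Bellmead: $664,215 × 0.0118 = $7,837.737
Marlowe County: $664,215 × 0.01149 = $7,631.83035
Eastcliff USD: $664,215 × 0.0132 = $8,767.638
Regional Park District: $664,215 × 0.00554 = $3,679.7511
Total = $7,837.737 + $7,631.83035 + $8,767.638 + $3,679.7511 = $27,916.95645

$27,916.96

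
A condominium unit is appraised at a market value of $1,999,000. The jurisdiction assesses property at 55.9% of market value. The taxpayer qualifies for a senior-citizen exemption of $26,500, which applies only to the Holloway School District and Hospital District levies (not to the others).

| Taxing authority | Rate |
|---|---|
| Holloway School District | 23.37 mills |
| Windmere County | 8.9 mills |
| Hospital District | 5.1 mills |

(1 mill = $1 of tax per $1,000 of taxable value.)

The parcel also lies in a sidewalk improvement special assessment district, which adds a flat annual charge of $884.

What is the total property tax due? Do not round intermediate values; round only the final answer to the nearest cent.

Assessed value = $1,999,000 × 0.559 = $1,117,441
Holloway School District: ($1,117,441 − $26,500) × 0.02337 = $1,090,941 × 0.02337 = $25,495.29117
Windmere County: $1,117,441 × 0.0089 = $9,945.2249
Hospital District: ($1,117,441 − $26,500) × 0.0051 = $1,090,941 × 0.0051 = $5,563.7991
Levies subtotal = $41,004.31517
Total = $41,004.31517 + $884 = $41,888.31517

$41,888.32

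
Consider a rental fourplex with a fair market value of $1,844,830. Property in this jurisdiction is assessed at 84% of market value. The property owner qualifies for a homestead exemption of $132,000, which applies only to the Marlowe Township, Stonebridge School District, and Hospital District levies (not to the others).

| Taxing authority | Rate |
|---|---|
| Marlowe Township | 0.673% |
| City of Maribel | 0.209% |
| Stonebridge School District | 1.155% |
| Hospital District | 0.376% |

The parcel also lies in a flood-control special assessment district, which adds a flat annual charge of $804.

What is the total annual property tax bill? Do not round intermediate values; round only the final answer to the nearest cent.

Assessed value = $1,844,830 × 0.84 = $1,549,657.2
Marlowe Township: ($1,549,657.2 − $132,000) × 0.00673 = $1,417,657.2 × 0.00673 = $9,540.832956
City of Maribel: $1,549,657.2 × 0.00209 = $3,238.783548
Stonebridge School District: ($1,549,657.2 − $132,000) × 0.01155 = $1,417,657.2 × 0.01155 = $16,373.94066
Hospital District: ($1,549,657.2 − $132,000) × 0.00376 = $1,417,657.2 × 0.00376 = $5,330.391072
Levies subtotal = $34,483.948236
Total = $34,483.948236 + $804 = $35,287.948236

$35,287.95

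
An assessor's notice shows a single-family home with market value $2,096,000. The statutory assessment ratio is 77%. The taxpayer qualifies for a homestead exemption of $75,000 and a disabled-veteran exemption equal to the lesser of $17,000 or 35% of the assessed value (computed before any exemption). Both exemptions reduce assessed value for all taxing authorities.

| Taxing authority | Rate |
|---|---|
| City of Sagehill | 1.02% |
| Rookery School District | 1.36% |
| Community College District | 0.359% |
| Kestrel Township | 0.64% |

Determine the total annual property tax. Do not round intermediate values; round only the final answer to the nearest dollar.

$51,426

Assessed value = $2,096,000 × 0.77 = $1,613,920
Disabled-veteran exemption = min($17,000, 35% × $1,613,920) = min($17,000, $564,872) = $17,000 (dollar cap binds)
Taxable value = $1,613,920 − $75,000 − $17,000 = $1,521,920
City of Sagehill: $1,521,920 × 0.0102 = $15,523.584
Rookery School District: $1,521,920 × 0.0136 = $20,698.112
Community College District: $1,521,920 × 0.00359 = $5,463.6928
Kestrel Township: $1,521,920 × 0.0064 = $9,740.288
Total = $51,425.6768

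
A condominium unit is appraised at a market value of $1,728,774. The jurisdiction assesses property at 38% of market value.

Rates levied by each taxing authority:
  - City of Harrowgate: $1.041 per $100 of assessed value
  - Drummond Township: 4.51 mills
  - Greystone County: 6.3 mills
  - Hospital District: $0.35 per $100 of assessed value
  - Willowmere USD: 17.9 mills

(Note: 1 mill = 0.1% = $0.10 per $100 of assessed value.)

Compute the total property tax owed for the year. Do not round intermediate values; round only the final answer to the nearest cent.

Assessed value = $1,728,774 × 0.38 = $656,934.12
City of Harrowgate: $656,934.12 × 0.01041 = $6,838.6841892
Drummond Township: $656,934.12 × 0.00451 = $2,962.7728812
Greystone County: $656,934.12 × 0.0063 = $4,138.684956
Hospital District: $656,934.12 × 0.0035 = $2,299.26942
Willowmere USD: $656,934.12 × 0.0179 = $11,759.120748
Total = $27,998.5321944

$27,998.53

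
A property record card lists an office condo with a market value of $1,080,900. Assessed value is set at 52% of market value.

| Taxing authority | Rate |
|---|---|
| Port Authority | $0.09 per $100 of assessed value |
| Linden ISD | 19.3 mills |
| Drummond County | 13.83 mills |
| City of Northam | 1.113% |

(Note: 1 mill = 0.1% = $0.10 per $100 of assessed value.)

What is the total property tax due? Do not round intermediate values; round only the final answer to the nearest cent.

Assessed value = $1,080,900 × 0.52 = $562,068
Port Authority: $562,068 × 0.0009 = $505.8612
Linden ISD: $562,068 × 0.0193 = $10,847.9124
Drummond County: $562,068 × 0.01383 = $7,773.40044
City of Northam: $562,068 × 0.01113 = $6,255.81684
Total = $25,382.99088

$25,382.99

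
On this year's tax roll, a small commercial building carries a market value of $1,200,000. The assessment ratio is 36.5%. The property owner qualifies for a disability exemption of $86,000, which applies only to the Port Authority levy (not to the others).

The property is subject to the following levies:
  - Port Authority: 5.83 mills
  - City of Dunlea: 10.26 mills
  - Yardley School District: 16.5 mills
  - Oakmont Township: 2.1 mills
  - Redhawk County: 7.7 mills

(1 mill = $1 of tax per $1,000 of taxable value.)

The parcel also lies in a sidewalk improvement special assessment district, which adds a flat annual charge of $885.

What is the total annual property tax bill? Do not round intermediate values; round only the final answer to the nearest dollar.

$18,950

Assessed value = $1,200,000 × 0.365 = $438,000
Port Authority: ($438,000 − $86,000) × 0.00583 = $352,000 × 0.00583 = $2,052.16
City of Dunlea: $438,000 × 0.01026 = $4,493.88
Yardley School District: $438,000 × 0.0165 = $7,227
Oakmont Township: $438,000 × 0.0021 = $919.8
Redhawk County: $438,000 × 0.0077 = $3,372.6
Levies subtotal = $18,065.44
Total = $18,065.44 + $885 = $18,950.44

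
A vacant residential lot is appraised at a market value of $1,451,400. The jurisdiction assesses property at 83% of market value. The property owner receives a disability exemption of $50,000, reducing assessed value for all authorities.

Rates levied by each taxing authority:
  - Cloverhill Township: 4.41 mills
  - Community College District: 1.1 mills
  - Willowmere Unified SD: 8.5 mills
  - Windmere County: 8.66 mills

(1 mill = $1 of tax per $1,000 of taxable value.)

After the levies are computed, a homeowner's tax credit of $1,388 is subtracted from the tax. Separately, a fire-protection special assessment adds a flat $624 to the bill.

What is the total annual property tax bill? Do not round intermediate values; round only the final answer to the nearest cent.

Assessed value = $1,451,400 × 0.83 = $1,204,662
Taxable value = $1,204,662 − $50,000 = $1,154,662
Cloverhill Township: $1,154,662 × 0.00441 = $5,092.05942
Community College District: $1,154,662 × 0.0011 = $1,270.1282
Willowmere Unified SD: $1,154,662 × 0.0085 = $9,814.627
Windmere County: $1,154,662 × 0.00866 = $9,999.37292
Levies subtotal = $26,176.18754
After credit = $26,176.18754 − $1,388 = $24,788.18754
Total = $24,788.18754 + $624 = $25,412.18754

$25,412.19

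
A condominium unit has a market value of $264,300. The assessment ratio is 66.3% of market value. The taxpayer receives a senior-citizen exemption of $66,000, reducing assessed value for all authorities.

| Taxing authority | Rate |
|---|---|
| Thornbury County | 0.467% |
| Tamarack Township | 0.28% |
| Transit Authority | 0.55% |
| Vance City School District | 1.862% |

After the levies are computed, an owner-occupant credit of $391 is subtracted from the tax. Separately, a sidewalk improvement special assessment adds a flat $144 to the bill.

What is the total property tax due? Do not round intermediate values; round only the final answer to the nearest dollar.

$3,204

Assessed value = $264,300 × 0.663 = $175,230.9
Taxable value = $175,230.9 − $66,000 = $109,230.9
Thornbury County: $109,230.9 × 0.00467 = $510.108303
Tamarack Township: $109,230.9 × 0.0028 = $305.84652
Transit Authority: $109,230.9 × 0.0055 = $600.76995
Vance City School District: $109,230.9 × 0.01862 = $2,033.879358
Levies subtotal = $3,450.604131
After credit = $3,450.604131 − $391 = $3,059.604131
Total = $3,059.604131 + $144 = $3,203.604131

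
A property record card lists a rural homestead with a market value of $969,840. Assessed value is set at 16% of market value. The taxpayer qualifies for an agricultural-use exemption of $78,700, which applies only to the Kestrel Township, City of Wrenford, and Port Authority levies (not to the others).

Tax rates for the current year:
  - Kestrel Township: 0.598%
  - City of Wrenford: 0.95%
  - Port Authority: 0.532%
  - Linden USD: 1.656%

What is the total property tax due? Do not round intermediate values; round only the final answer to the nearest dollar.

$4,160

Assessed value = $969,840 × 0.16 = $155,174.4
Kestrel Township: ($155,174.4 − $78,700) × 0.00598 = $76,474.4 × 0.00598 = $457.316912
City of Wrenford: ($155,174.4 − $78,700) × 0.0095 = $76,474.4 × 0.0095 = $726.5068
Port Authority: ($155,174.4 − $78,700) × 0.00532 = $76,474.4 × 0.00532 = $406.843808
Linden USD: $155,174.4 × 0.01656 = $2,569.688064
Total = $4,160.355584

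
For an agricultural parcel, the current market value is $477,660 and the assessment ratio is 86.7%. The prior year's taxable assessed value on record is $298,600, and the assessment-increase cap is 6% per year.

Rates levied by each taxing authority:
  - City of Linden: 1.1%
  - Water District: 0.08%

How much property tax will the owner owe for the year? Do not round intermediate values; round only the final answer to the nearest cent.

$3,734.89

Uncapped assessed value = $477,660 × 0.867 = $414,131.22
Cap limit = $298,600 × 1.06 = $316,516
Taxable assessed value = min($414,131.22, $316,516) = $316,516 (cap binds)
City of Linden: $316,516 × 0.011 = $3,481.676
Water District: $316,516 × 0.0008 = $253.2128
Total = $3,734.8888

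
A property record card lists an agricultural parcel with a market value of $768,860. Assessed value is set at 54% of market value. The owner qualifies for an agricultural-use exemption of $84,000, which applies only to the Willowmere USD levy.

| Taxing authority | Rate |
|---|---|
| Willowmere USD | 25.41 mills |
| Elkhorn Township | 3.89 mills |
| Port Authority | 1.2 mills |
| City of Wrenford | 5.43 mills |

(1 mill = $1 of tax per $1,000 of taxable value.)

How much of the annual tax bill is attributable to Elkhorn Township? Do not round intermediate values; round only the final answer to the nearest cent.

Assessed value = $768,860 × 0.54 = $415,184.4
Elkhorn Township taxable value = $415,184.4 (exemption does not apply)
Elkhorn Township levy = $415,184.4 × 0.00389 = $1,615.067316

$1,615.07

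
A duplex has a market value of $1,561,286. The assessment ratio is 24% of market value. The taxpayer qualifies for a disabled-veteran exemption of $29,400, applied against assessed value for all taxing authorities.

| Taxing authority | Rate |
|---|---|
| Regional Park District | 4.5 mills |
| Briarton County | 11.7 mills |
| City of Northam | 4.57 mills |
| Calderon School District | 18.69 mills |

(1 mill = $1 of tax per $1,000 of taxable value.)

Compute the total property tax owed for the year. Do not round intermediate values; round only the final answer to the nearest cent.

Assessed value = $1,561,286 × 0.24 = $374,708.64
Taxable value = $374,708.64 − $29,400 = $345,308.64
Regional Park District: $345,308.64 × 0.0045 = $1,553.88888
Briarton County: $345,308.64 × 0.0117 = $4,040.111088
City of Northam: $345,308.64 × 0.00457 = $1,578.0604848
Calderon School District: $345,308.64 × 0.01869 = $6,453.8184816
Total = $1,553.88888 + $4,040.111088 + $1,578.0604848 + $6,453.8184816 = $13,625.8789344

$13,625.88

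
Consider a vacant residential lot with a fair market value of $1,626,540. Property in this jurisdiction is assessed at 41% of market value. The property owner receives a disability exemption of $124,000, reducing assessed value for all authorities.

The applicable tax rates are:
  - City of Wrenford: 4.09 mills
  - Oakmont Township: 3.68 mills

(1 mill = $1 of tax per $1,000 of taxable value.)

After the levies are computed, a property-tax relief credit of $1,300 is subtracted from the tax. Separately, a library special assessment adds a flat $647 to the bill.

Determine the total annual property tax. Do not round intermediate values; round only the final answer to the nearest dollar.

Assessed value = $1,626,540 × 0.41 = $666,881.4
Taxable value = $666,881.4 − $124,000 = $542,881.4
City of Wrenford: $542,881.4 × 0.00409 = $2,220.384926
Oakmont Township: $542,881.4 × 0.00368 = $1,997.803552
Levies subtotal = $4,218.188478
After credit = $4,218.188478 − $1,300 = $2,918.188478
Total = $2,918.188478 + $647 = $3,565.188478

$3,565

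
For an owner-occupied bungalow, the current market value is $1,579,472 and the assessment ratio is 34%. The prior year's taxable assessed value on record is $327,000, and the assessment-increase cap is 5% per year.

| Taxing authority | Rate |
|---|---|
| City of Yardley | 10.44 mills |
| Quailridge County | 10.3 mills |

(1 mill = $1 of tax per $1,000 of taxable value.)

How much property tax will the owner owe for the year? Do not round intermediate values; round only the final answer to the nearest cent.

Uncapped assessed value = $1,579,472 × 0.34 = $537,020.48
Cap limit = $327,000 × 1.05 = $343,350
Taxable assessed value = min($537,020.48, $343,350) = $343,350 (cap binds)
City of Yardley: $343,350 × 0.01044 = $3,584.574
Quailridge County: $343,350 × 0.0103 = $3,536.505
Total = $7,121.079

$7,121.08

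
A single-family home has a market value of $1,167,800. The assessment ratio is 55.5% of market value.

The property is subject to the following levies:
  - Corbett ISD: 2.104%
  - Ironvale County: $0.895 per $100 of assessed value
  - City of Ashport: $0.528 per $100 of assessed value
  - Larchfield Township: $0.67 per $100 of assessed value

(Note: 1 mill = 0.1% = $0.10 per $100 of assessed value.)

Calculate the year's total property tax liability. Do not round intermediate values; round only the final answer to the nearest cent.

Assessed value = $1,167,800 × 0.555 = $648,129
Corbett ISD: $648,129 × 0.02104 = $13,636.63416
Ironvale County: $648,129 × 0.00895 = $5,800.75455
City of Ashport: $648,129 × 0.00528 = $3,422.12112
Larchfield Township: $648,129 × 0.0067 = $4,342.4643
Total = $27,201.97413

$27,201.97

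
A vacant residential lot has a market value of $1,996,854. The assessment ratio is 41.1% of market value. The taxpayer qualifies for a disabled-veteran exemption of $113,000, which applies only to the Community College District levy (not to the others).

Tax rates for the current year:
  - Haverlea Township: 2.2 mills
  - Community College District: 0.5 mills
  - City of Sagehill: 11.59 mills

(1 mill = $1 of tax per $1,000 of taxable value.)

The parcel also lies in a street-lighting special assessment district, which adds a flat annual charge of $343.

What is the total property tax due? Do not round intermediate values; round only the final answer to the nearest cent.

$12,014.40

Assessed value = $1,996,854 × 0.411 = $820,706.994
Haverlea Township: $820,706.994 × 0.0022 = $1,805.5553868
Community College District: ($820,706.994 − $113,000) × 0.0005 = $707,706.994 × 0.0005 = $353.853497
City of Sagehill: $820,706.994 × 0.01159 = $9,511.99406046
Levies subtotal = $11,671.40294426
Total = $11,671.40294426 + $343 = $12,014.40294426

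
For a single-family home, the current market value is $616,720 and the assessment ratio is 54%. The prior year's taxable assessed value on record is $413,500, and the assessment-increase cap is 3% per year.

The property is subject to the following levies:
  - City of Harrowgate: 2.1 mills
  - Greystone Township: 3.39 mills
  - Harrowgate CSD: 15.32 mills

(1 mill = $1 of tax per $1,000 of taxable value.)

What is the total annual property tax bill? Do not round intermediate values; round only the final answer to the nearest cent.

$6,930.33

Uncapped assessed value = $616,720 × 0.54 = $333,028.8
Cap limit = $413,500 × 1.03 = $425,905
Taxable assessed value = min($333,028.8, $425,905) = $333,028.8 (cap does not bind)
City of Harrowgate: $333,028.8 × 0.0021 = $699.36048
Greystone Township: $333,028.8 × 0.00339 = $1,128.967632
Harrowgate CSD: $333,028.8 × 0.01532 = $5,102.001216
Total = $6,930.329328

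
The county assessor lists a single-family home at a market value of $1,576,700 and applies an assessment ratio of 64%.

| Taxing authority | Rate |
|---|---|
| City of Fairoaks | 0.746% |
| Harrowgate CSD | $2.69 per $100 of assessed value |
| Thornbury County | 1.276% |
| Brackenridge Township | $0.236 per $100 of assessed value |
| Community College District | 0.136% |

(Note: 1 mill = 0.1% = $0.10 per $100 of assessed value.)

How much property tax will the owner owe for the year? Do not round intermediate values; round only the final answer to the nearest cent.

Assessed value = $1,576,700 × 0.64 = $1,009,088
City of Fairoaks: $1,009,088 × 0.00746 = $7,527.79648
Harrowgate CSD: $1,009,088 × 0.0269 = $27,144.4672
Thornbury County: $1,009,088 × 0.01276 = $12,875.96288
Brackenridge Township: $1,009,088 × 0.00236 = $2,381.44768
Community College District: $1,009,088 × 0.00136 = $1,372.35968
Total = $51,302.03392

$51,302.03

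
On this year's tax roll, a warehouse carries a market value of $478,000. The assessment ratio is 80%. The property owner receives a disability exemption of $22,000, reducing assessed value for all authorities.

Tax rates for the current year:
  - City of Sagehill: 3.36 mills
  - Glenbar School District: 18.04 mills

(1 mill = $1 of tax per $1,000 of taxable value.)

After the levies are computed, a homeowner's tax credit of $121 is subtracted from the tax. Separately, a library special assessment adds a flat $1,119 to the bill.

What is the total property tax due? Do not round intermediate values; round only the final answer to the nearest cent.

$8,710.56

Assessed value = $478,000 × 0.8 = $382,400
Taxable value = $382,400 − $22,000 = $360,400
City of Sagehill: $360,400 × 0.00336 = $1,210.944
Glenbar School District: $360,400 × 0.01804 = $6,501.616
Levies subtotal = $7,712.56
After credit = $7,712.56 − $121 = $7,591.56
Total = $7,591.56 + $1,119 = $8,710.56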